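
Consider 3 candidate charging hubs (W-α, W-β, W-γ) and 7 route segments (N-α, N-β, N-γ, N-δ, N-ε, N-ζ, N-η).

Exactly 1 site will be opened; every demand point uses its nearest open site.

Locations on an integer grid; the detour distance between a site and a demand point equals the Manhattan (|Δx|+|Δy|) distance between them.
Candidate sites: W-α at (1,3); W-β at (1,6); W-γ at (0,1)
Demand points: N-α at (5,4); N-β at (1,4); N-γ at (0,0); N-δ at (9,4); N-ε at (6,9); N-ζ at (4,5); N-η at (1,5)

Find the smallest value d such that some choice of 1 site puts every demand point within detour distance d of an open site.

10

Open {W-β}.
  Farthest demand point is N-δ at detour distance 10 (to W-β); all others are ≤ 10.
With {W-α} the worst case is 11.
With {W-γ} the worst case is 14.
No size-1 selection achieves below 10.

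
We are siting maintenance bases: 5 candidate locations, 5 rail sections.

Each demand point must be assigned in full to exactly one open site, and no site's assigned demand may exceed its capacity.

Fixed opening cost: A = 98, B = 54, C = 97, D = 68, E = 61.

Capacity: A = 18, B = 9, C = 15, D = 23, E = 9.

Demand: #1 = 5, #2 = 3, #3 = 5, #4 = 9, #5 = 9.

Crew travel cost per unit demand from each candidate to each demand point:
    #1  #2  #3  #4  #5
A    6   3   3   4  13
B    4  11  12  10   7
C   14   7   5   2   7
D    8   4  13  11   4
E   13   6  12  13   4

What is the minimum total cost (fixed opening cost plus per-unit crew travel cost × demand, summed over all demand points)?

Open {C, D}; cheapest assignment that respects the capacities:
  C (cap 15, load 14): #3, #4 — cost 5×5 + 9×2 = 43
  D (cap 23, load 17): #1, #2, #5 — cost 5×8 + 3×4 + 9×4 = 88
  Shipping 131, fixed 165 → total 296.
  Any other capacity-feasible assignment to {C, D} ships for at least 131.
Compare {A, D}: its best feasible assignment gives total 302.
Compare {A, B, E}: its best feasible assignment gives total 329.
Every other set of open sites that can feasibly serve all demand totals ≥ 302 even under its best assignment. Minimum: 296.

296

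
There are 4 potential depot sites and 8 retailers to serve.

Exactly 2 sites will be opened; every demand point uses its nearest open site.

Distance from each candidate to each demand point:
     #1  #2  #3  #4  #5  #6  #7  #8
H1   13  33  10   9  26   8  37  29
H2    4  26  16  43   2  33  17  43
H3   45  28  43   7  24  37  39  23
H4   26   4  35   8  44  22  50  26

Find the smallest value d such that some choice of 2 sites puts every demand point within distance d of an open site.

26

Open {H2, H4}.
  Farthest demand point is #8 at distance 26 (to H4); all others are ≤ 26.
With {H1, H2} the worst case is 29.
With {H2, H3} the worst case is 33.
No size-2 selection achieves below 26.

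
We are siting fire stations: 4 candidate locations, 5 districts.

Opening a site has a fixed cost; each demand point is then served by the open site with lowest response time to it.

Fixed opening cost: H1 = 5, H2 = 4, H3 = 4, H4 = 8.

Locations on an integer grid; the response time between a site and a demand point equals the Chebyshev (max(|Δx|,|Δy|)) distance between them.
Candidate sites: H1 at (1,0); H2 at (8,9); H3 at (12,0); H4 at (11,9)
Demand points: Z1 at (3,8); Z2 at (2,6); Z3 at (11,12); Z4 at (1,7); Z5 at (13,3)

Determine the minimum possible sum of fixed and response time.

Open {H2}: assign each demand point to its cheapest open site.
  Z1→H2 5, Z2→H2 6, Z3→H2 3, Z4→H2 7, Z5→H2 6
  response time 27, fixed 4 → total 31.
Compare {H2, H3}: response time 24 + fixed 8 = 32.
Compare {H1, H2}: response time 27 + fixed 9 = 36.
Compare {H1, H2, H3}: response time 24 + fixed 13 = 37.
All other subsets cost ≥ 32. Minimum total cost: 31.

31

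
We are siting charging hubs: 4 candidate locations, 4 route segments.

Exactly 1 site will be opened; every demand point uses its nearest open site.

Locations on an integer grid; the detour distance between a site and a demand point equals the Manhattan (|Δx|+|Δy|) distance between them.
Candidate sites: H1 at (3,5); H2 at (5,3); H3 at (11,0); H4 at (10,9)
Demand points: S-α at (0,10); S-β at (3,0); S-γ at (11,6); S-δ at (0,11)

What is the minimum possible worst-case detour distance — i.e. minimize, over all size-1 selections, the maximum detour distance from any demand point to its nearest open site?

9

Open {H1}.
  Farthest demand point is S-γ at detour distance 9 (to H1); all others are ≤ 9.
With {H2} the worst case is 13.
With {H4} the worst case is 16.
No size-1 selection achieves below 9.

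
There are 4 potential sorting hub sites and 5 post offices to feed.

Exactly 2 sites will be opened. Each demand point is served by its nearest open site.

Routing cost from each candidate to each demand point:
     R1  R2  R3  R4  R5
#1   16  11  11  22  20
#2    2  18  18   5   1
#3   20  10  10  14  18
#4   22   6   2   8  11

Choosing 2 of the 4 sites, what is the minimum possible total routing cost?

16

Open {#2, #4}.
  R1→#2 2, R2→#4 6, R3→#4 2, R4→#2 5, R5→#2 1  ⇒ total 16.
Compare {#2, #3}: total 28.
Compare {#1, #2}: total 30.
No size-2 selection does better; minimum is 16.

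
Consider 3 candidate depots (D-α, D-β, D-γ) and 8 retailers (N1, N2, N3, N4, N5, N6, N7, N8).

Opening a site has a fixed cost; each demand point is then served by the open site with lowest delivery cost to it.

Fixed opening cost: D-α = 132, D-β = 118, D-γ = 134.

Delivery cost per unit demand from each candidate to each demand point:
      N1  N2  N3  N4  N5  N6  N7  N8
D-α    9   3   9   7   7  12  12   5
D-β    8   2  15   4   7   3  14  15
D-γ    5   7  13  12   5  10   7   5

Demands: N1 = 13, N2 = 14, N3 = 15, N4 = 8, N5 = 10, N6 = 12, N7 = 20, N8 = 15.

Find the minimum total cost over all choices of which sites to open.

Open {D-β, D-γ}: assign each demand point to its cheapest open site.
  N1→D-γ 13×5=65, N2→D-β 14×2=28, N3→D-γ 15×13=195, N4→D-β 8×4=32, N5→D-γ 10×5=50, N6→D-β 12×3=36, N7→D-γ 20×7=140, N8→D-γ 15×5=75
  delivery cost 621, fixed 252 → total 873.
Compare {D-α, D-β, D-γ}: delivery cost 561 + fixed 384 = 945.
Compare {D-α, D-γ}: delivery cost 683 + fixed 266 = 949.
Compare {D-α, D-β}: delivery cost 720 + fixed 250 = 970.
All other subsets cost ≥ 945. Minimum total cost: 873.

873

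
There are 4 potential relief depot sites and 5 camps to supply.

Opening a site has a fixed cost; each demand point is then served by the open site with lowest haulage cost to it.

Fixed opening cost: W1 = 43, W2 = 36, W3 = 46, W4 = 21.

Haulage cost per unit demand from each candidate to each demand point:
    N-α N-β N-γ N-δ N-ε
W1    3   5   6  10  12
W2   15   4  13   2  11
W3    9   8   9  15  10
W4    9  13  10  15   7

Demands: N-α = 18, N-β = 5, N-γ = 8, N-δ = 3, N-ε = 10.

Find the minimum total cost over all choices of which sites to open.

291

Open {W1, W4}: assign each demand point to its cheapest open site.
  N-α→W1 18×3=54, N-β→W1 5×5=25, N-γ→W1 8×6=48, N-δ→W1 3×10=30, N-ε→W4 10×7=70
  haulage cost 227, fixed 64 → total 291.
Compare {W1, W2, W4}: haulage cost 198 + fixed 100 = 298.
Compare {W1, W2}: haulage cost 238 + fixed 79 = 317.
Compare {W1}: haulage cost 277 + fixed 43 = 320.
All other subsets cost ≥ 298. Minimum total cost: 291.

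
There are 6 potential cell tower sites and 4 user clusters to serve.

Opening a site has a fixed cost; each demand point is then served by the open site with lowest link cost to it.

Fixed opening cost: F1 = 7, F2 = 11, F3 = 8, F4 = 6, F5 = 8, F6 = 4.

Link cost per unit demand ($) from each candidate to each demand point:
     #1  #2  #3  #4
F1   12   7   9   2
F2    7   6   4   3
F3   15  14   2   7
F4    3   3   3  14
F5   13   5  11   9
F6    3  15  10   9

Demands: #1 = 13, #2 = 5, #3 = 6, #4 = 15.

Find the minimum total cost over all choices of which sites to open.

115

Open {F1, F4}: assign each demand point to its cheapest open site.
  #1→F4 13×3=39, #2→F4 5×3=15, #3→F4 6×3=18, #4→F1 15×2=30
  link cost 102, fixed 13 → total 115.
Compare {F1, F3, F4}: link cost 96 + fixed 21 = 117.
Compare {F1, F4, F6}: link cost 102 + fixed 17 = 119.
Compare {F1, F3, F4, F6}: link cost 96 + fixed 25 = 121.
All other subsets cost ≥ 117. Minimum total cost: 115.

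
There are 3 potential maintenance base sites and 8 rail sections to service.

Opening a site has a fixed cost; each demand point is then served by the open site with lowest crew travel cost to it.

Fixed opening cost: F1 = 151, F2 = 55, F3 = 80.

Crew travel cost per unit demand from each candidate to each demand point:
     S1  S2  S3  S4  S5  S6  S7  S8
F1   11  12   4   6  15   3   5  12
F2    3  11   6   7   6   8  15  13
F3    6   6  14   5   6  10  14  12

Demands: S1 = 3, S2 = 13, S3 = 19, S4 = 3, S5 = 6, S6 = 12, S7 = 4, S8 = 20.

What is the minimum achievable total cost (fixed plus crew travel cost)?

Open {F1, F3}: assign each demand point to its cheapest open site.
  S1→F3 3×6=18, S2→F3 13×6=78, S3→F1 19×4=76, S4→F3 3×5=15, S5→F3 6×6=36, S6→F1 12×3=36, S7→F1 4×5=20, S8→F1 20×12=240
  crew travel cost 519, fixed 231 → total 750.
Compare {F2, F3}: crew travel cost 644 + fixed 135 = 779.
Compare {F1, F2}: crew travel cost 578 + fixed 206 = 784.
Compare {F2}: crew travel cost 739 + fixed 55 = 794.
All other subsets cost ≥ 779. Minimum total cost: 750.

750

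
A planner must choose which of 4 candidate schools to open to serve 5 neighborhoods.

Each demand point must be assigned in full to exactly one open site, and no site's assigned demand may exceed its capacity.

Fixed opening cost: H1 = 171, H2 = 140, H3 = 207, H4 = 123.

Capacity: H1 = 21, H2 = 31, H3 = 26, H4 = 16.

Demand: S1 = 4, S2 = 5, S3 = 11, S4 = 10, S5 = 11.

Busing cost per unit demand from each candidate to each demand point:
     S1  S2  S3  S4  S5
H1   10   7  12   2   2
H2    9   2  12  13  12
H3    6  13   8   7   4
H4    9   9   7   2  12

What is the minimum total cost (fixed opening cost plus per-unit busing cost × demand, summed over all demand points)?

Open {H1, H2}; cheapest assignment that respects the capacities:
  H1 (cap 21, load 21): S4, S5 — cost 10×2 + 11×2 = 42
  H2 (cap 31, load 20): S1, S2, S3 — cost 4×9 + 5×2 + 11×12 = 178
  Shipping 220, fixed 311 → total 531.
  Any other capacity-feasible assignment to {H1, H2} ships for at least 220.
Compare {H3, H4}: its best feasible assignment gives total 551.
Compare {H1, H3}: its best feasible assignment gives total 589.
Every other set of open sites that can feasibly serve all demand totals ≥ 551 even under its best assignment. Minimum: 531.

531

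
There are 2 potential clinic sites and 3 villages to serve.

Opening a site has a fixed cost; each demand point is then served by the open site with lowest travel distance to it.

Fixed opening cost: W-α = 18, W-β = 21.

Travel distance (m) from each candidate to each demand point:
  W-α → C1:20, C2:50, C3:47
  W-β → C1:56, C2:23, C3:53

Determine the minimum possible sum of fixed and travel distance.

129

Open {W-α, W-β}: assign each demand point to its cheapest open site.
  C1→W-α 20, C2→W-β 23, C3→W-α 47
  travel distance 90, fixed 39 → total 129.
Compare {W-α}: travel distance 117 + fixed 18 = 135.
Compare {W-β}: travel distance 132 + fixed 21 = 153.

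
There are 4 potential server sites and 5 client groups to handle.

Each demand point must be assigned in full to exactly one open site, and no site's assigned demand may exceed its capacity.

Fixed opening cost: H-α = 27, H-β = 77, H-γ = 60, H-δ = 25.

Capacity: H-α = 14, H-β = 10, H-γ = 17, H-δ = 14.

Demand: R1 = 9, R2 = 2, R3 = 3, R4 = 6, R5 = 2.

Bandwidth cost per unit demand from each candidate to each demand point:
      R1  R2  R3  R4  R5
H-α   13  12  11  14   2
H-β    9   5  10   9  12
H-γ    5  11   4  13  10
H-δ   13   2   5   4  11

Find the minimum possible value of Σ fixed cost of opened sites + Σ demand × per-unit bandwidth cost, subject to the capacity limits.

Open {H-γ, H-δ}; cheapest assignment that respects the capacities:
  H-γ (cap 17, load 14): R1, R3, R5 — cost 9×5 + 3×4 + 2×10 = 77
  H-δ (cap 14, load 8): R2, R4 — cost 2×2 + 6×4 = 28
  Shipping 105, fixed 85 → total 190.
  Any other capacity-feasible assignment to {H-γ, H-δ} ships for at least 105.
Compare {H-α, H-γ, H-δ}: its best feasible assignment gives total 201.
Compare {H-α, H-δ}: its best feasible assignment gives total 216.
Every other set of open sites that can feasibly serve all demand totals ≥ 201 even under its best assignment. Minimum: 190.

190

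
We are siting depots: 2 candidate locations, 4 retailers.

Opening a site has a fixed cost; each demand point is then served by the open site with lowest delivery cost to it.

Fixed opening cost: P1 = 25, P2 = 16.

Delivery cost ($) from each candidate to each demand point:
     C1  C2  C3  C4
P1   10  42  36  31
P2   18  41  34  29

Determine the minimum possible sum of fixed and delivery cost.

Open {P2}: assign each demand point to its cheapest open site.
  C1→P2 18, C2→P2 41, C3→P2 34, C4→P2 29
  delivery cost 122, fixed 16 → total 138.
Compare {P1}: delivery cost 119 + fixed 25 = 144.
Compare {P1, P2}: delivery cost 114 + fixed 41 = 155.

138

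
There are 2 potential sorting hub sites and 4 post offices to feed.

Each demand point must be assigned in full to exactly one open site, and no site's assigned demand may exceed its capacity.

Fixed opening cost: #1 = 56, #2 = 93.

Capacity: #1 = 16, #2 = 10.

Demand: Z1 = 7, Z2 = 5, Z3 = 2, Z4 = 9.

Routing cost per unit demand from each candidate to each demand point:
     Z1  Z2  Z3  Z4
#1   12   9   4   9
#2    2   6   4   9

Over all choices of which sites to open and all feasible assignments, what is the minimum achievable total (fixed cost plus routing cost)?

Open {#1, #2}; cheapest assignment that respects the capacities:
  #1 (cap 16, load 16): Z2, Z3, Z4 — cost 5×9 + 2×4 + 9×9 = 134
  #2 (cap 10, load 7): Z1 — cost 7×2 = 14
  Shipping 148, fixed 149 → total 297.
  Any other capacity-feasible assignment to {#1, #2} ships for at least 148.
Total demand is 23 and no other set of sites has combined capacity ≥ 23, so {#1, #2} is the only feasible choice of open sites. Minimum: 297.

297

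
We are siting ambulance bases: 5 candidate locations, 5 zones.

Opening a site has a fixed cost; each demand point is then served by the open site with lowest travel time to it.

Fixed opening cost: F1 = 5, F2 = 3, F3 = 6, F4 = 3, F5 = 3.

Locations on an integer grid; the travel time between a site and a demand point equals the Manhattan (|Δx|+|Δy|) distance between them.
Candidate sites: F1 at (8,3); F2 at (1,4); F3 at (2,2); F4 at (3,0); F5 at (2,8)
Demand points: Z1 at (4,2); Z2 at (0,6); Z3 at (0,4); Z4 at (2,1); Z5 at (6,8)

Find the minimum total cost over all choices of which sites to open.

Open {F2, F4, F5}: assign each demand point to its cheapest open site.
  Z1→F4 3, Z2→F2 3, Z3→F2 1, Z4→F4 2, Z5→F5 4
  travel time 13, fixed 9 → total 22.
Compare {F2, F5}: travel time 17 + fixed 6 = 23.
Compare {F2, F3, F5}: travel time 11 + fixed 12 = 23.
Compare {F2, F4}: travel time 18 + fixed 6 = 24.
All other subsets cost ≥ 23. Minimum total cost: 22.

22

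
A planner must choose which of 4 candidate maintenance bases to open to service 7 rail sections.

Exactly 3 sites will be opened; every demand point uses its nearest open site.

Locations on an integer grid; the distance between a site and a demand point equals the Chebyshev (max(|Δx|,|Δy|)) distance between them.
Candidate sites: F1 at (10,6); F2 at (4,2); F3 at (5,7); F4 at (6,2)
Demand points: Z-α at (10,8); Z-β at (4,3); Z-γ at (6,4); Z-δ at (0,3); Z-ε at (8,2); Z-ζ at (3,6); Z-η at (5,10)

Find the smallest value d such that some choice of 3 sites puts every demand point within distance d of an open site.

Open {F1, F2, F3}.
  Farthest demand point is Z-δ at distance 4 (to F2); all others are ≤ 4.
With {F1, F2, F4} the worst case is 5.
With {F1, F3, F4} the worst case is 5.
No size-3 selection achieves below 4.

4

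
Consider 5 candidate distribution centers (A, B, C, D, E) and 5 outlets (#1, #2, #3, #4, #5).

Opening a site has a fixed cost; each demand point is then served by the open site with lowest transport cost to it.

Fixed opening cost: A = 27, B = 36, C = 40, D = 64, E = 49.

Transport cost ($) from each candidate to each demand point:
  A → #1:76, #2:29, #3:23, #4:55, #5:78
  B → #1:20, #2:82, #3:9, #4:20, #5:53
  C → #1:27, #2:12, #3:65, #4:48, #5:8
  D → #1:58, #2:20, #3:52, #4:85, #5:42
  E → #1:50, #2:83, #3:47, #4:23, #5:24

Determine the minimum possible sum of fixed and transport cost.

145

Open {B, C}: assign each demand point to its cheapest open site.
  #1→B 20, #2→C 12, #3→B 9, #4→B 20, #5→C 8
  transport cost 69, fixed 76 → total 145.
Compare {A, B, C}: transport cost 69 + fixed 103 = 172.
Compare {A, C}: transport cost 118 + fixed 67 = 185.
Compare {A, B}: transport cost 131 + fixed 63 = 194.
All other subsets cost ≥ 172. Minimum total cost: 145.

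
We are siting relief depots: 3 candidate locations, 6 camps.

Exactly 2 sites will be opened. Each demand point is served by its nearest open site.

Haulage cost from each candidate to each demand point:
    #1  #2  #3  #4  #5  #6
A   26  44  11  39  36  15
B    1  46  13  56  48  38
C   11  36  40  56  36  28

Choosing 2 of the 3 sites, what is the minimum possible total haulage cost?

Open {A, B}.
  #1→B 1, #2→A 44, #3→A 11, #4→A 39, #5→A 36, #6→A 15  ⇒ total 146.
Compare {A, C}: total 148.
Compare {B, C}: total 170.

146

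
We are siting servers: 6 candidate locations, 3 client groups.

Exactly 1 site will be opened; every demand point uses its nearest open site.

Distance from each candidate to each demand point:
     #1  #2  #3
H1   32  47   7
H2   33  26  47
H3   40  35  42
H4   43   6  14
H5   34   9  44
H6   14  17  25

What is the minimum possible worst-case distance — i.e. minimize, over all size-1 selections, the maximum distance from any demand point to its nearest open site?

25

Open {H6}.
  Farthest demand point is #3 at distance 25 (to H6); all others are ≤ 25.
With {H3} the worst case is 42.
With {H4} the worst case is 43.
No size-1 selection achieves below 25.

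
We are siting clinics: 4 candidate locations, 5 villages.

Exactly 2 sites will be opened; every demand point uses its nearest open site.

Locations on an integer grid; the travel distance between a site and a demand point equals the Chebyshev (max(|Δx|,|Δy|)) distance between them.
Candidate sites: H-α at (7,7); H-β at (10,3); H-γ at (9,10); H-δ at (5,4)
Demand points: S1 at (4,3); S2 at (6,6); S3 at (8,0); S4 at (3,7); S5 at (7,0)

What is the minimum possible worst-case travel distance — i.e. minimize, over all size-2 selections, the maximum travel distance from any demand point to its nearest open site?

Open {H-β, H-δ}.
  Farthest demand point is S3 at travel distance 3 (to H-β); all others are ≤ 3.
With {H-α, H-β} the worst case is 4.
With {H-α, H-δ} the worst case is 4.
No size-2 selection achieves below 3.

3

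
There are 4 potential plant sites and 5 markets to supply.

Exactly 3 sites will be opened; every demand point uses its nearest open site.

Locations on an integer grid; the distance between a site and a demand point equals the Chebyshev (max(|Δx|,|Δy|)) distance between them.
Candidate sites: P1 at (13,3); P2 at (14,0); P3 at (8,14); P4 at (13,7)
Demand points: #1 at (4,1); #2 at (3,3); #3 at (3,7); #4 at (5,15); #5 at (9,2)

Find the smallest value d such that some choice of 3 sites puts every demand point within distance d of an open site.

10

Open {P1, P2, P3}.
  Farthest demand point is #2 at distance 10 (to P1); all others are ≤ 10.
With {P1, P2, P4} the worst case is 10.
With {P1, P3, P4} the worst case is 10.
No size-3 selection achieves below 10.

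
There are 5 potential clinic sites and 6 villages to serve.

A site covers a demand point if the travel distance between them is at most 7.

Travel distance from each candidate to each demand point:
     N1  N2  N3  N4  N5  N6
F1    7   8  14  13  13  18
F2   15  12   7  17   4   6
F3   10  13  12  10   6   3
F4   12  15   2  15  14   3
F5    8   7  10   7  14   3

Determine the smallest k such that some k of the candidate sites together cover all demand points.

3

Coverage sets (demand points within 7 of each site):
  F1: {N1}
  F2: {N3, N5, N6}
  F3: {N5, N6}
  F4: {N3, N6}
  F5: {N2, N4, N6}
No 2 sites suffice: every size-2 union leaves at least one demand point uncovered.
But {F1, F2, F5} covers everything, so the minimum is 3.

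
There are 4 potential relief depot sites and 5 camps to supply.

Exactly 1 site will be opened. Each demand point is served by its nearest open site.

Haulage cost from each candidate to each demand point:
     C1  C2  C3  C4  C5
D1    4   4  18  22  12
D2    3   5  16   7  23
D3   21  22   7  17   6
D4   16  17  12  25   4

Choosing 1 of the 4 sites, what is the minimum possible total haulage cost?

Open {D2}.
  C1→D2 3, C2→D2 5, C3→D2 16, C4→D2 7, C5→D2 23  ⇒ total 54.
Compare {D1}: total 60.
Compare {D3}: total 73.
No size-1 selection does better; minimum is 54.

54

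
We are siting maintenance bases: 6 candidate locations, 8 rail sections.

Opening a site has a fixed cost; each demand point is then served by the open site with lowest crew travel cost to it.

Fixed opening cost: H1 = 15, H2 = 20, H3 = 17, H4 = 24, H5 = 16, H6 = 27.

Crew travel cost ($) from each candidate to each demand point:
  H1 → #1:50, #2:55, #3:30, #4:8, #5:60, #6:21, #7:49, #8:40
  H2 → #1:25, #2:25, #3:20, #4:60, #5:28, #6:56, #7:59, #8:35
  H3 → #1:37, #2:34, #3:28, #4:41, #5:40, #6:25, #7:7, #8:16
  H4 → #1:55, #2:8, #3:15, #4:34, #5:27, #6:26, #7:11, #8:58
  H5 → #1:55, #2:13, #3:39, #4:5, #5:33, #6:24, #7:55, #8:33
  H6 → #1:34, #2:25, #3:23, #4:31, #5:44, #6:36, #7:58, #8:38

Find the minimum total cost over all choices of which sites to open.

191

Open {H2, H3, H5}: assign each demand point to its cheapest open site.
  #1→H2 25, #2→H5 13, #3→H2 20, #4→H5 5, #5→H2 28, #6→H5 24, #7→H3 7, #8→H3 16
  crew travel cost 138, fixed 53 → total 191.
Compare {H1, H3, H4}: crew travel cost 139 + fixed 56 = 195.
Compare {H3, H5}: crew travel cost 163 + fixed 33 = 196.
Compare {H3, H4, H5}: crew travel cost 139 + fixed 57 = 196.
All other subsets cost ≥ 195. Minimum total cost: 191.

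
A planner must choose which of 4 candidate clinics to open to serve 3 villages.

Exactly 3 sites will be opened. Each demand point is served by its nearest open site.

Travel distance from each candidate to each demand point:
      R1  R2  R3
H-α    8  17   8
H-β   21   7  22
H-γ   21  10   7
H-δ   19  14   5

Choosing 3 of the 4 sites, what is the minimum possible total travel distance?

Open {H-α, H-β, H-δ}.
  R1→H-α 8, R2→H-β 7, R3→H-δ 5  ⇒ total 20.
Compare {H-α, H-β, H-γ}: total 22.
Compare {H-α, H-γ, H-δ}: total 23.
No size-3 selection does better; minimum is 20.

20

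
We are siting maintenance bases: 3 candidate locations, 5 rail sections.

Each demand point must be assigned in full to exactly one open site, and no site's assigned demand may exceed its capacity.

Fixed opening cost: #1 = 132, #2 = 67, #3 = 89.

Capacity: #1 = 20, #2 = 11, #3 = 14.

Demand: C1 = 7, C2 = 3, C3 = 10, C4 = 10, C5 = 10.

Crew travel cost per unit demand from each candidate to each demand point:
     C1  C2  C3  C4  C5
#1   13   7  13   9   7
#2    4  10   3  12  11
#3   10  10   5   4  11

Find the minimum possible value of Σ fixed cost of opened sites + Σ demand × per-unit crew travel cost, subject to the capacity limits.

Open {#1, #2, #3}; cheapest assignment that respects the capacities:
  #1 (cap 20, load 20): C1, C2, C5 — cost 7×13 + 3×7 + 10×7 = 182
  #2 (cap 11, load 10): C3 — cost 10×3 = 30
  #3 (cap 14, load 10): C4 — cost 10×4 = 40
  Shipping 252, fixed 288 → total 540.
  Any other capacity-feasible assignment to {#1, #2, #3} ships for at least 252.
Total demand is 40 and no other set of sites has combined capacity ≥ 40, so {#1, #2, #3} is the only feasible choice of open sites. Minimum: 540.

540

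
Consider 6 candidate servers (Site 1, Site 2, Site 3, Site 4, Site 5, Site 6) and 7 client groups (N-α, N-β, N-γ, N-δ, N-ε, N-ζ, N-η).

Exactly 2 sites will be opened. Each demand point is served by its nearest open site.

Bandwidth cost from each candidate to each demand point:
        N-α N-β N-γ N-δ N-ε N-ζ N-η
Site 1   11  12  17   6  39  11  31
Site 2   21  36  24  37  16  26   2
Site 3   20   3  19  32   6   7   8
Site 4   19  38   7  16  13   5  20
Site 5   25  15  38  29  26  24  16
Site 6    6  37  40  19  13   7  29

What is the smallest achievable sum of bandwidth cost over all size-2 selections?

58

Open {Site 1, Site 3}.
  N-α→Site 1 11, N-β→Site 3 3, N-γ→Site 1 17, N-δ→Site 1 6, N-ε→Site 3 6, N-ζ→Site 3 7, N-η→Site 3 8  ⇒ total 58.
Compare {Site 3, Site 4}: total 64.
Compare {Site 3, Site 6}: total 68.
No size-2 selection does better; minimum is 58.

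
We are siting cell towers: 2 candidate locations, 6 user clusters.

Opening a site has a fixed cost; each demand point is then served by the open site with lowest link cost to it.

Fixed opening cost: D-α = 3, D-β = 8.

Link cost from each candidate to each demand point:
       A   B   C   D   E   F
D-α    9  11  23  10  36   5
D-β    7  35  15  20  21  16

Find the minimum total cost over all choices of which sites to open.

80

Open {D-α, D-β}: assign each demand point to its cheapest open site.
  A→D-β 7, B→D-α 11, C→D-β 15, D→D-α 10, E→D-β 21, F→D-α 5
  link cost 69, fixed 11 → total 80.
Compare {D-α}: link cost 94 + fixed 3 = 97.
Compare {D-β}: link cost 114 + fixed 8 = 122.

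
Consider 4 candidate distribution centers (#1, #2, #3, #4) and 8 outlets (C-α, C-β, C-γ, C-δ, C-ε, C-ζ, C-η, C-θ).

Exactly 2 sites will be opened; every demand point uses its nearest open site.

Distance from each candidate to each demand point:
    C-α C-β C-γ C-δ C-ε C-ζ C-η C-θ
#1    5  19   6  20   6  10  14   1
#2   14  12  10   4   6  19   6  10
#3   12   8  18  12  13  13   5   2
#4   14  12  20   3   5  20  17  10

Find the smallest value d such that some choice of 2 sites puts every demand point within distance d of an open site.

12

Open {#1, #2}.
  Farthest demand point is C-β at distance 12 (to #2); all others are ≤ 12.
With {#1, #3} the worst case is 12.
With {#2, #3} the worst case is 13.
No size-2 selection achieves below 12.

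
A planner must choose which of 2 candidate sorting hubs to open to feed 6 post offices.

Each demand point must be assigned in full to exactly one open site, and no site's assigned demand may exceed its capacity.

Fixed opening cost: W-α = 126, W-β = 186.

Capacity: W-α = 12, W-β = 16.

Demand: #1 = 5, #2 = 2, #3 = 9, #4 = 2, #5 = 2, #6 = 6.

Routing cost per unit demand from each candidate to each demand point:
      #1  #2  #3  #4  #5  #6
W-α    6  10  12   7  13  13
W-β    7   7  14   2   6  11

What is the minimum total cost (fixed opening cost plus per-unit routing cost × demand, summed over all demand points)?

557

Open {W-α, W-β}; cheapest assignment that respects the capacities:
  W-α (cap 12, load 11): #2, #3 — cost 2×10 + 9×12 = 128
  W-β (cap 16, load 15): #1, #4, #5, #6 — cost 5×7 + 2×2 + 2×6 + 6×11 = 117
  Shipping 245, fixed 312 → total 557.
  Any other capacity-feasible assignment to {W-α, W-β} ships for at least 245.
Total demand is 26 and no other set of sites has combined capacity ≥ 26, so {W-α, W-β} is the only feasible choice of open sites. Minimum: 557.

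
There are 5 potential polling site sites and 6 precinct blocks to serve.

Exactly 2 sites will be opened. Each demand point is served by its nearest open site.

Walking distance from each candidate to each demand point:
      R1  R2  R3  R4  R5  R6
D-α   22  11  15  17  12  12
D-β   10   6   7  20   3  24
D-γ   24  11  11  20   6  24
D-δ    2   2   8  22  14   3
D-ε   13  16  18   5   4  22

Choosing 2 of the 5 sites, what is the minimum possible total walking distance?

Open {D-δ, D-ε}.
  R1→D-δ 2, R2→D-δ 2, R3→D-δ 8, R4→D-ε 5, R5→D-ε 4, R6→D-δ 3  ⇒ total 24.
Compare {D-β, D-δ}: total 37.
Compare {D-γ, D-δ}: total 41.
No size-2 selection does better; minimum is 24.

24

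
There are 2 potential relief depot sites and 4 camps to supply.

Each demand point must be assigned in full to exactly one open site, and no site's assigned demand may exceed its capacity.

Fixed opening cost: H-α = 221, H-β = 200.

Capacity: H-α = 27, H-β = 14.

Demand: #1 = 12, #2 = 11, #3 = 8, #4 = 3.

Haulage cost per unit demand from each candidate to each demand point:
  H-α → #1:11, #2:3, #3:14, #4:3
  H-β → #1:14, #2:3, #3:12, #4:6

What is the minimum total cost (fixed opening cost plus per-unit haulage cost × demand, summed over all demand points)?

691

Open {H-α, H-β}; cheapest assignment that respects the capacities:
  H-α (cap 27, load 26): #1, #2, #4 — cost 12×11 + 11×3 + 3×3 = 174
  H-β (cap 14, load 8): #3 — cost 8×12 = 96
  Shipping 270, fixed 421 → total 691.
  Any other capacity-feasible assignment to {H-α, H-β} ships for at least 270.
Total demand is 34 and no other set of sites has combined capacity ≥ 34, so {H-α, H-β} is the only feasible choice of open sites. Minimum: 691.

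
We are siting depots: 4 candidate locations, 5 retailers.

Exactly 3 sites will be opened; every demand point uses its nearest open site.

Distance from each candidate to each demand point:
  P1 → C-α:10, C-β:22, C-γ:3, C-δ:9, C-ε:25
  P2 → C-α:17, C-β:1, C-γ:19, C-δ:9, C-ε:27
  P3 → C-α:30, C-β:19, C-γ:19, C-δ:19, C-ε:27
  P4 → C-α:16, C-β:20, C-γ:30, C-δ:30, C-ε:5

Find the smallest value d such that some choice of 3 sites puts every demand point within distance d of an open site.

Open {P1, P2, P4}.
  Farthest demand point is C-α at distance 10 (to P1); all others are ≤ 10.
With {P1, P3, P4} the worst case is 19.
With {P2, P3, P4} the worst case is 19.
No size-3 selection achieves below 10.

10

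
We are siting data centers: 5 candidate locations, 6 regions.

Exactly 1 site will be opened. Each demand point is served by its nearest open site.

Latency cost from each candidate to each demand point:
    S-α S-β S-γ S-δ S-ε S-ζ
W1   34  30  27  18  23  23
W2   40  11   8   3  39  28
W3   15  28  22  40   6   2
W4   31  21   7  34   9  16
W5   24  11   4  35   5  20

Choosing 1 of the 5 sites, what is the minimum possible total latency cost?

99

Open {W5}.
  S-α→W5 24, S-β→W5 11, S-γ→W5 4, S-δ→W5 35, S-ε→W5 5, S-ζ→W5 20  ⇒ total 99.
Compare {W3}: total 113.
Compare {W4}: total 118.
No size-1 selection does better; minimum is 99.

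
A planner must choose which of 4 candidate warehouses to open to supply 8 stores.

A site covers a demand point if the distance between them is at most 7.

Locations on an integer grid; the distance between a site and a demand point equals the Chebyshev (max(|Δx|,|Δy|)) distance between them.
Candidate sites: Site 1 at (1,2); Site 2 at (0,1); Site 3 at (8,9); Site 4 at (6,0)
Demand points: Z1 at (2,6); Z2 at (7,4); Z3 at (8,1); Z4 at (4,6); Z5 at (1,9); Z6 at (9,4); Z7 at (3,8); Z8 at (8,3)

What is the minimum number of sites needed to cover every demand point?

Coverage sets (demand points within 7 of each site):
  Site 1: {Z1, Z2, Z3, Z4, Z5, Z7, Z8}
  Site 2: {Z1, Z2, Z4, Z7}
  Site 3: {Z1, Z2, Z4, Z5, Z6, Z7, Z8}
  Site 4: {Z1, Z2, Z3, Z4, Z6, Z8}
No single site covers all 8 demand points.
But {Site 1, Site 3} covers everything, so the minimum is 2.

2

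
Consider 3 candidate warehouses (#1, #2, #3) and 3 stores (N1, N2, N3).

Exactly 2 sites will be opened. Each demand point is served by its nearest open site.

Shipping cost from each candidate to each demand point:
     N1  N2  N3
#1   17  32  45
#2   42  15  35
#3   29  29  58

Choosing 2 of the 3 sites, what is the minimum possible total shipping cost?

67

Open {#1, #2}.
  N1→#1 17, N2→#2 15, N3→#2 35  ⇒ total 67.
Compare {#2, #3}: total 79.
Compare {#1, #3}: total 91.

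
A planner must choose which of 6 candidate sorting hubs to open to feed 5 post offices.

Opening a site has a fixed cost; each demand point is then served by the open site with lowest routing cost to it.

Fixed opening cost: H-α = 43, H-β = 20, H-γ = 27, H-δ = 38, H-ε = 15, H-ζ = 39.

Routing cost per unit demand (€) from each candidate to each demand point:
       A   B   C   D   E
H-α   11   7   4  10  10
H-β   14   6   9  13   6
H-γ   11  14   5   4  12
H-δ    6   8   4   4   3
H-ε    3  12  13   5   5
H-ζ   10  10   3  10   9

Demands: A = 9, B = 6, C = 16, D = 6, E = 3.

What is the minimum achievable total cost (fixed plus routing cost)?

225

Open {H-δ, H-ε}: assign each demand point to its cheapest open site.
  A→H-ε 9×3=27, B→H-δ 6×8=48, C→H-δ 16×4=64, D→H-δ 6×4=24, E→H-δ 3×3=9
  routing cost 172, fixed 53 → total 225.
Compare {H-β, H-ε, H-ζ}: routing cost 156 + fixed 74 = 230.
Compare {H-β, H-δ, H-ε}: routing cost 160 + fixed 73 = 233.
Compare {H-ε, H-ζ}: routing cost 180 + fixed 54 = 234.
All other subsets cost ≥ 230. Minimum total cost: 225.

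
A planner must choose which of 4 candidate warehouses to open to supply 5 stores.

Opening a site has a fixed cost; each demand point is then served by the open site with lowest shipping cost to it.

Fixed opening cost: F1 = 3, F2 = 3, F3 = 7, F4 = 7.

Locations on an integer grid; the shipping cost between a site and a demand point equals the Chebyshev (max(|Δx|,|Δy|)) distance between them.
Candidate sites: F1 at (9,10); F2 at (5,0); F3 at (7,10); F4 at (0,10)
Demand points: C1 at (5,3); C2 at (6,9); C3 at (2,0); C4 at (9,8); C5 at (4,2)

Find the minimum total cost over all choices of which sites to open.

19

Open {F1, F2}: assign each demand point to its cheapest open site.
  C1→F2 3, C2→F1 3, C3→F2 3, C4→F1 2, C5→F2 2
  shipping cost 13, fixed 6 → total 19.
Compare {F2, F3}: shipping cost 11 + fixed 10 = 21.
Compare {F1, F2, F3}: shipping cost 11 + fixed 13 = 24.
Compare {F1, F2, F4}: shipping cost 13 + fixed 13 = 26.
All other subsets cost ≥ 21. Minimum total cost: 19.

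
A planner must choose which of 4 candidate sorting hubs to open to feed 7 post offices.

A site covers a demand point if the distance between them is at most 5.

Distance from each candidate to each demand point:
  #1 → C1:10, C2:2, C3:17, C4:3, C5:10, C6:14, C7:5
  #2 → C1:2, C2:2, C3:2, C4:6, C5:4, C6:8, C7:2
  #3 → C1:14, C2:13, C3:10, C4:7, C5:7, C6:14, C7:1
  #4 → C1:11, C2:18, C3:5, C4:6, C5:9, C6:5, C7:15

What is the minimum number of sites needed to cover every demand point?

Coverage sets (demand points within 5 of each site):
  #1: {C2, C4, C7}
  #2: {C1, C2, C3, C5, C7}
  #3: {C7}
  #4: {C3, C6}
No 2 sites suffice: every size-2 union leaves at least one demand point uncovered.
But {#1, #2, #4} covers everything, so the minimum is 3.

3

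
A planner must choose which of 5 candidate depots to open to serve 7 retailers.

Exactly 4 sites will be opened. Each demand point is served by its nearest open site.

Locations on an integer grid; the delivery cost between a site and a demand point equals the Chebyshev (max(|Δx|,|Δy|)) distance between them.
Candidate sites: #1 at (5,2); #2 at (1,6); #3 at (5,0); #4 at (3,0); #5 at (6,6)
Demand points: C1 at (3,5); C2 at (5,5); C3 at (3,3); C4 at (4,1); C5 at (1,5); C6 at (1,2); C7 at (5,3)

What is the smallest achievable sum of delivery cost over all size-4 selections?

Open {#1, #2, #4, #5}.
  C1→#2 2, C2→#5 1, C3→#1 2, C4→#1 1, C5→#2 1, C6→#4 2, C7→#1 1  ⇒ total 10.
Compare {#1, #2, #3, #4}: total 12.
Compare {#1, #2, #3, #5}: total 12.
No size-4 selection does better; minimum is 10.

10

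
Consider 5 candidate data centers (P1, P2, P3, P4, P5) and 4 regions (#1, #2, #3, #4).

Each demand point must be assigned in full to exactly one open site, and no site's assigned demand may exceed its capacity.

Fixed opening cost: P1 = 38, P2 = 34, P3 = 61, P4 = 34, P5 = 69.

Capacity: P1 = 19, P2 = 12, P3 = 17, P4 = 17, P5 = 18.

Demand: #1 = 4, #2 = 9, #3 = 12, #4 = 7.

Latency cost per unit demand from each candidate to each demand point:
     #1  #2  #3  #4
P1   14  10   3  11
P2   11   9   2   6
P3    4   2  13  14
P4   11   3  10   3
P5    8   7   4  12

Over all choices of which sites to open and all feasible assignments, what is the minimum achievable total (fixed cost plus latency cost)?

208

Open {P2, P3, P4}; cheapest assignment that respects the capacities:
  P2 (cap 12, load 12): #3 — cost 12×2 = 24
  P3 (cap 17, load 13): #1, #2 — cost 4×4 + 9×2 = 34
  P4 (cap 17, load 7): #4 — cost 7×3 = 21
  Shipping 79, fixed 129 → total 208.
  Any other capacity-feasible assignment to {P2, P3, P4} ships for at least 79.
Compare {P1, P4}: its best feasible assignment gives total 212.
Compare {P1, P3, P4}: its best feasible assignment gives total 224.
Every other set of open sites that can feasibly serve all demand totals ≥ 212 even under its best assignment. Minimum: 208.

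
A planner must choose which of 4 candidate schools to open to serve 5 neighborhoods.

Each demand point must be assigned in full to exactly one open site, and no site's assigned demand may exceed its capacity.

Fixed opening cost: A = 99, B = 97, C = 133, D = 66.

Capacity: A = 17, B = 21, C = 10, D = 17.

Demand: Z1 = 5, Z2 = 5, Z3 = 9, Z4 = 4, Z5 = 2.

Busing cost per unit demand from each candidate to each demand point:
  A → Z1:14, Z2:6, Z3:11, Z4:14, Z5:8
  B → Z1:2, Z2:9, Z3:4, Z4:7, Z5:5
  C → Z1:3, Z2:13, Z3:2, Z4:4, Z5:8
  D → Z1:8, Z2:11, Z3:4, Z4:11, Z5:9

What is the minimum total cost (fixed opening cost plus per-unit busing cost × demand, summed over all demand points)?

292

Open {B, D}; cheapest assignment that respects the capacities:
  B (cap 21, load 16): Z1, Z2, Z4, Z5 — cost 5×2 + 5×9 + 4×7 + 2×5 = 93
  D (cap 17, load 9): Z3 — cost 9×4 = 36
  Shipping 129, fixed 163 → total 292.
  Any other capacity-feasible assignment to {B, D} ships for at least 129.
Compare {A, B}: its best feasible assignment gives total 310.
Compare {C, D}: its best feasible assignment gives total 339.
Every other set of open sites that can feasibly serve all demand totals ≥ 310 even under its best assignment. Minimum: 292.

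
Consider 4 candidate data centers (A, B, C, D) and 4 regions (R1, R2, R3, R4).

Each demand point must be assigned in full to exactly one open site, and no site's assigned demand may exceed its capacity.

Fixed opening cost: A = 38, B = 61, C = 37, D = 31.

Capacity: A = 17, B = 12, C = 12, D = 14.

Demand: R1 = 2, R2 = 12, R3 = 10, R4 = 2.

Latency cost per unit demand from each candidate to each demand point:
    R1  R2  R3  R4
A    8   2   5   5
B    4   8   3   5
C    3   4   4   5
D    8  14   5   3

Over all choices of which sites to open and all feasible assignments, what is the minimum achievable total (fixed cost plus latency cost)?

Open {A, C}; cheapest assignment that respects the capacities:
  A (cap 17, load 14): R2, R4 — cost 12×2 + 2×5 = 34
  C (cap 12, load 12): R1, R3 — cost 2×3 + 10×4 = 46
  Shipping 80, fixed 75 → total 155.
  Any other capacity-feasible assignment to {A, C} ships for at least 80.
Compare {A, D}: its best feasible assignment gives total 165.
Compare {A, B}: its best feasible assignment gives total 171.
Every other set of open sites that can feasibly serve all demand totals ≥ 165 even under its best assignment. Minimum: 155.

155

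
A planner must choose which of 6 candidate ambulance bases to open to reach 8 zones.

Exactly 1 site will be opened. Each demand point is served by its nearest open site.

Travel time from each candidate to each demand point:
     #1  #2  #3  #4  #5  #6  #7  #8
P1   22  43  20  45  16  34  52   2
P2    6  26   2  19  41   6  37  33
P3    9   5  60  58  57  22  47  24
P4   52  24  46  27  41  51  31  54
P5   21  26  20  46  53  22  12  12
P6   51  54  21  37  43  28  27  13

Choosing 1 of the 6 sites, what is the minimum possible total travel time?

Open {P2}.
  #1→P2 6, #2→P2 26, #3→P2 2, #4→P2 19, #5→P2 41, #6→P2 6, #7→P2 37, #8→P2 33  ⇒ total 170.
Compare {P5}: total 212.
Compare {P1}: total 234.
No size-1 selection does better; minimum is 170.

170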